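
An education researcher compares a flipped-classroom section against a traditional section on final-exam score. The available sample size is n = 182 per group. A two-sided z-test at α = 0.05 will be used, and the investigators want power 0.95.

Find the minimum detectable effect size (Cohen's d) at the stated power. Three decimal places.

d ≈ 0.378

Required noncentrality: δ = z_{0.025} + z_{0.05} = 1.960 + 1.645 = 3.605.
(The second rejection-region term Φ(−δ − z_{α/2}) is negligible and dropped.)
δ = d·√(n/2) ⇒ d = δ/√(n/2) = 3.605/√(182/2) = 0.3779.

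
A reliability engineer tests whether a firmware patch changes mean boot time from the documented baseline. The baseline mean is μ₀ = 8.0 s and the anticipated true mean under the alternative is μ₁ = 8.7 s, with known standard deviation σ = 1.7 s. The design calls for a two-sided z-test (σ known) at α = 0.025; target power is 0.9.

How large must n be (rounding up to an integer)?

Standardized effect: d = |μ₁ − μ₀| / σ = |8.7 − 8.0| / 1.7 = 0.4118
Set Φ(δ − 2.241) = 0.9; then δ − 2.241 = Φ⁻¹(0.9) = 1.282, giving δ = 3.523.
(Ignoring the negligible lower-tail rejection probability gives the usual closed-form inversion.)
δ = d·√n ⇒ n = (δ/d)² = (3.523 / 0.4118)² = 73.20.
Rounding up, n = 74.

n = 74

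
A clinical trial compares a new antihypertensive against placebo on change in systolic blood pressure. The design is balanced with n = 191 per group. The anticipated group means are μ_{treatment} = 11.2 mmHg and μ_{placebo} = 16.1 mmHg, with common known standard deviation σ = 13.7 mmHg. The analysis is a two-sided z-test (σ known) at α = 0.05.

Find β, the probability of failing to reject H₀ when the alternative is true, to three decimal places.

β ≈ 0.062

Standardized effect: d = |μ_{treatment} − μ_{placebo}| / σ = |11.2 − 16.1| / 13.7 = 0.3577
Noncentrality parameter: δ = d·√(n/2) = 0.3577 × √(191/2) = 3.4952
Critical value for a two-sided test at α = 0.05: z_{α/2} = 1.960.
Power = Φ(δ − 1.960) + Φ(−δ − 1.960) = Φ(1.535) + Φ(-5.455) = 0.9376 + 0.0000 = 0.9376.
Type II error: β = 1 − power = 1 − 0.9376 = 0.0624.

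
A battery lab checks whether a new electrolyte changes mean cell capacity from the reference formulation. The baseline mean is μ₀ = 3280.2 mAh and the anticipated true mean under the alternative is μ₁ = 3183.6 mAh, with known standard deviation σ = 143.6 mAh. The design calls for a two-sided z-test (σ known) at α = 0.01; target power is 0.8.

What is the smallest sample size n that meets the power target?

Standardized effect: d = |μ₁ − μ₀| / σ = |3183.6 − 3280.2| / 143.6 = 0.6727
For power 0.8 need Φ(δ − z_{0.005}) = 0.8, so δ = z_{0.005} + z_{0.20} = 2.576 + 0.842 = 3.417.
(For δ > 0 the lower-tail rejection region contributes negligibly to power, so the one-term inversion is standard.)
δ = d·√n ⇒ n = (δ/d)² = (3.417 / 0.6727)² = 25.81.
Round up to the next whole unit.

n = 26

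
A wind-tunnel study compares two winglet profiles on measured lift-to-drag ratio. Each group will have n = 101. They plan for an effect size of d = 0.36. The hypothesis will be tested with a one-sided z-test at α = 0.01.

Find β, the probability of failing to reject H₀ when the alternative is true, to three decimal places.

Noncentrality parameter: δ = d·√(n/2) = 0.36 × √(101/2) = 2.5583
Critical value for a one-sided test at α = 0.01: z_α = 2.326.
Power = Φ(δ − 2.326) = Φ(0.232) = 0.5917.
Type II error: β = 1 − power = 1 − 0.5917 = 0.4083.

β ≈ 0.408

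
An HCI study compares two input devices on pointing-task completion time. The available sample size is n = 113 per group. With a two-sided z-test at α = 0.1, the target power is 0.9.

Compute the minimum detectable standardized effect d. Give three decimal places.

Required noncentrality: δ = z_{0.05} + z_{0.10} = 1.645 + 1.282 = 2.926.
(The second rejection-region term Φ(−δ − z_{α/2}) is negligible and dropped.)
δ = d·√(n/2) ⇒ d = δ/√(n/2) = 2.926/√(113/2) = 0.3893.

d ≈ 0.389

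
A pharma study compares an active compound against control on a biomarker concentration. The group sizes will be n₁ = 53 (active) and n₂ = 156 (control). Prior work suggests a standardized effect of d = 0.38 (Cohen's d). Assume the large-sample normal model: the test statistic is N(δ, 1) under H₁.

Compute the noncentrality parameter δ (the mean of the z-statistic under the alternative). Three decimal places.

The noncentrality parameter scales effect size by the design's sample-size factor: δ = d / √(1/n₁ + 1/n₂) = 0.38 / √(1/53 + 1/156) = 2.3901

δ ≈ 2.390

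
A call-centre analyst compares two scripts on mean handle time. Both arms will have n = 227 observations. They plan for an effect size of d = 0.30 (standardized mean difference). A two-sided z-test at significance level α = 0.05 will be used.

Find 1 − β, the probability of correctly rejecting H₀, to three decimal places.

Power ≈ 0.892

Noncentrality parameter: δ = d·√(n/2) = 0.30 × √(227/2) = 3.1961
Critical value for a two-sided test at α = 0.05: z_{α/2} = 1.960.
Power = Φ(δ − 1.960) + Φ(−δ − 1.960) = Φ(1.236) + Φ(-5.156) = 0.8918 + 0.0000 = 0.8918.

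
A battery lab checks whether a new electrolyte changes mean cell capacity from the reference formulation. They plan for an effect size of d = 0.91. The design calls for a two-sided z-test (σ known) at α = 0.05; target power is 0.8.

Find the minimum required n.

For power 0.8 need Φ(δ − z_{0.025}) = 0.8, so δ = z_{0.025} + z_{0.20} = 1.960 + 0.842 = 2.802.
(Ignoring the negligible lower-tail rejection probability gives the usual closed-form inversion.)
δ = d·√n ⇒ n = (δ/d)² = (2.802 / 0.91)² = 9.48.
Rounding up, n = 10.

n = 10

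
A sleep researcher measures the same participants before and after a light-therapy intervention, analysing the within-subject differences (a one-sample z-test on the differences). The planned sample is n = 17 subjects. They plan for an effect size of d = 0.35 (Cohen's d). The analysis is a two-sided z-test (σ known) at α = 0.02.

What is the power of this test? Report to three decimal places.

Noncentrality parameter: λ = d·√n = 0.35 × √17 = 1.4431
Critical value for a two-sided test at α = 0.02: z_{α/2} = 2.326.
Power = Φ(λ − 2.326) + Φ(−λ − 2.326) = Φ(-0.883) + Φ(-3.769) = 0.1885 + 0.0001 = 0.1886.

Power ≈ 0.189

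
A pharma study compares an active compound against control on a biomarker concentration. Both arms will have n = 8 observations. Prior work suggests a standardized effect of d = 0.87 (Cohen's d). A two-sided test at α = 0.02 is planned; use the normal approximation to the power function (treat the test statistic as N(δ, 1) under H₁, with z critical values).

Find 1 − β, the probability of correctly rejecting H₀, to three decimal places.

Noncentrality parameter: λ = d·√(n/2) = 0.87 × √(8/2) = 1.7400
Critical value for a two-sided test at α = 0.02: z_{α/2} = 2.326.
Power = Φ(λ − 2.326) + Φ(−λ − 2.326) = Φ(-0.586) + Φ(-4.066) = 0.2788 + 0.0000 = 0.2788.

Power ≈ 0.279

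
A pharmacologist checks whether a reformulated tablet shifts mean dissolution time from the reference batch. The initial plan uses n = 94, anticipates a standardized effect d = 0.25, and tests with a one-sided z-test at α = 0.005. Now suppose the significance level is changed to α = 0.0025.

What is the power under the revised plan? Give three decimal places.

δ = d·√n = 0.25 × √94 = 2.4238 (unchanged). New critical value: z_{0.0025} = 2.807.
Revised power = Φ(δ − 2.807) = Φ(-0.383) = 0.3508.

Power ≈ 0.351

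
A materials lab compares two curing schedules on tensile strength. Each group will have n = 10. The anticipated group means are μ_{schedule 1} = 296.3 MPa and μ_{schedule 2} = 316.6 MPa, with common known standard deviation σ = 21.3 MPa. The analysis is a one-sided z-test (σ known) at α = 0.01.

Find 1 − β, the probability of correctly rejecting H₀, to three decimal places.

Standardized effect: d = |μ_{schedule 1} − μ_{schedule 2}| / σ = |296.3 − 316.6| / 21.3 = 0.9531
Noncentrality parameter: δ = d·√(n/2) = 0.9531 × √(10/2) = 2.1311
One-sided α = 0.01 → critical value z_{0.01} = 2.326.
Power = Φ(δ − 2.326) = Φ(-0.195) = 0.4226.

Power ≈ 0.423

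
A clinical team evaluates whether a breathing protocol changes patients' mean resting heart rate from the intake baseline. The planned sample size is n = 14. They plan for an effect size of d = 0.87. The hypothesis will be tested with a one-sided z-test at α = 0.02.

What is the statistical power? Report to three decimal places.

Noncentrality parameter: δ = d·√n = 0.87 × √14 = 3.2552
One-sided α = 0.02 → critical value z_{0.02} = 2.054.
Power = Φ(δ − 2.054) = Φ(1.201) = 0.8852.

Power ≈ 0.885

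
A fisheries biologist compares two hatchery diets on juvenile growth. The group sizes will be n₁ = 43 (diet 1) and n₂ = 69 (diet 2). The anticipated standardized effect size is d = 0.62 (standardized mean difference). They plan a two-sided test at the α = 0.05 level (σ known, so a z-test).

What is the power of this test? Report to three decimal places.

Noncentrality parameter: δ = d / √(1/n₁ + 1/n₂) = 0.62 / √(1/43 + 1/69) = 3.1911
Critical value for a two-sided test at α = 0.05: z_{α/2} = 1.960.
Power = Φ(δ − 1.960) + Φ(−δ − 1.960) = Φ(1.231) + Φ(-5.151) = 0.8909 + 0.0000 = 0.8909.

Power ≈ 0.891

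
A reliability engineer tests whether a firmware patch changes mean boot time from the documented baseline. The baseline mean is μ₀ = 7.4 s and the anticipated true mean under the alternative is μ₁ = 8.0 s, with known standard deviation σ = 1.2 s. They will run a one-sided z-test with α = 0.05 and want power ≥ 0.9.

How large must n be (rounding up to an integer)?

n = 35

Standardized effect: d = |μ₁ − μ₀| / σ = |8.0 − 7.4| / 1.2 = 0.5000
Set Φ(δ − 1.645) = 0.9; then δ − 1.645 = Φ⁻¹(0.9) = 1.282, giving δ = 2.926.
δ = d·√n ⇒ n = (δ/d)² = (2.926 / 0.5000)² = 34.26.
Rounding up, n = 35.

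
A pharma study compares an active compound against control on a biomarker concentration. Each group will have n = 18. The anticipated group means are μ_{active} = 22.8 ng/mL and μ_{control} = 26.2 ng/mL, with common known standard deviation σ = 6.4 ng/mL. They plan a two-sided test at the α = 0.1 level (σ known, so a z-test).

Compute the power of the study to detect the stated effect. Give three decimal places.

Standardized effect: d = |μ_{active} − μ_{control}| / σ = |22.8 − 26.2| / 6.4 = 0.5312
Noncentrality parameter: δ = d·√(n/2) = 0.5312 × √(18/2) = 1.5938
Critical value for a two-sided test at α = 0.1: z_{α/2} = 1.645.
Power = Φ(δ − 1.645) + Φ(−δ − 1.645) = Φ(-0.051) + Φ(-3.239) = 0.4796 + 0.0006 = 0.4802.

Power ≈ 0.480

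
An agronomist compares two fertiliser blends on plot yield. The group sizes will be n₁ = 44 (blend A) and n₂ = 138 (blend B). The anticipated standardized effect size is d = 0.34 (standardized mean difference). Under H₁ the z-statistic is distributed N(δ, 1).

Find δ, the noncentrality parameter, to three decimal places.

δ ≈ 1.964

The noncentrality parameter scales effect size by the design's sample-size factor: δ = d / √(1/n₁ + 1/n₂) = 0.34 / √(1/44 + 1/138) = 1.9639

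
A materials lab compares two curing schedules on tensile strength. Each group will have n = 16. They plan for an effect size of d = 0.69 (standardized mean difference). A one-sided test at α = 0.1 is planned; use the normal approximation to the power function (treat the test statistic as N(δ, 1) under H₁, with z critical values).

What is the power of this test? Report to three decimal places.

Power ≈ 0.749

Noncentrality parameter: δ = d·√(n/2) = 0.69 × √(16/2) = 1.9516
Critical value for a one-sided test at α = 0.1: z_α = 1.282.
Power = Φ(δ − 1.282) = Φ(0.670) = 0.7486.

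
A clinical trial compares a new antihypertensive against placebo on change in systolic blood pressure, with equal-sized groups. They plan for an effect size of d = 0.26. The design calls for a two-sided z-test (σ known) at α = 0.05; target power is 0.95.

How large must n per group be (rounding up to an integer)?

Set Φ(δ − 1.960) = 0.95; then δ − 1.960 = Φ⁻¹(0.95) = 1.645, giving δ = 3.605.
(The Φ(−δ − z_{α/2}) term is vanishingly small for δ > 0 and is dropped in the standard sample-size formula.)
δ = d·√(n/2) ⇒ n = 2(δ/d)² = 2 × (3.605 / 0.26)² = 384.46.
Round up to the next whole unit.

n = 385 per group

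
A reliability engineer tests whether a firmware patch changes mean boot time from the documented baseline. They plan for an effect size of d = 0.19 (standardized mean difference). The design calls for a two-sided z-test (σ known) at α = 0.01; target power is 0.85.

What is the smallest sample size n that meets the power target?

For power 0.85 need Φ(δ − z_{0.005}) = 0.85, so δ = z_{0.005} + z_{0.15} = 2.576 + 1.036 = 3.612.
(Ignoring the negligible lower-tail rejection probability gives the usual closed-form inversion.)
δ = d·√n ⇒ n = (δ/d)² = (3.612 / 0.19)² = 361.45.
Round up to the next whole unit.

n = 362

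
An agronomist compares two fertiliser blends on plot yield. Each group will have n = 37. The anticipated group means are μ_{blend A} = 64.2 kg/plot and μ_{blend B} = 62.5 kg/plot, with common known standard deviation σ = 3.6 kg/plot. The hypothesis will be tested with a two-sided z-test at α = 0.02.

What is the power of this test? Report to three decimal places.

Standardized effect: d = |μ_{blend A} − μ_{blend B}| / σ = |64.2 − 62.5| / 3.6 = 0.4722
Noncentrality parameter: δ = d·√(n/2) = 0.4722 × √(37/2) = 2.0311
Critical value for a two-sided test at α = 0.02: z_{α/2} = 2.326.
Power = Φ(δ − 2.326) + Φ(−δ − 2.326) = Φ(-0.295) + Φ(-4.357) = 0.3839 + 0.0000 = 0.3839.

Power ≈ 0.384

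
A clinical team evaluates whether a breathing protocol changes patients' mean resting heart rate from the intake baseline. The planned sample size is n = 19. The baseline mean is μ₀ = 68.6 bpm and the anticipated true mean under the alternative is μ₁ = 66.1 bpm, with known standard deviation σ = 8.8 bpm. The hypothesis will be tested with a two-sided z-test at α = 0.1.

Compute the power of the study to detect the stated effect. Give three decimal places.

Standardized effect: d = |μ₁ − μ₀| / σ = |66.1 − 68.6| / 8.8 = 0.2841
Noncentrality parameter: δ = d·√n = 0.2841 × √19 = 1.2383
Two-sided α = 0.1 → critical value z_{0.05} = 1.645.
Power = Φ(δ − 1.645) + Φ(−δ − 1.645) = Φ(-0.407) + Φ(-2.883) = 0.3422 + 0.0020 = 0.3441.

Power ≈ 0.344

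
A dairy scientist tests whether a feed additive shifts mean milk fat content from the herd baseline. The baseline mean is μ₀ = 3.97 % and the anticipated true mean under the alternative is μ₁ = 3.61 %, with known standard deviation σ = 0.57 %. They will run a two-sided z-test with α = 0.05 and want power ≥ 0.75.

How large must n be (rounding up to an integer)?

n = 18

Standardized effect: d = |μ₁ − μ₀| / σ = |3.61 − 3.97| / 0.57 = 0.6316
Set Φ(δ − 1.960) = 0.75; then δ − 1.960 = Φ⁻¹(0.75) = 0.674, giving δ = 2.634.
(Ignoring the negligible lower-tail rejection probability gives the usual closed-form inversion.)
δ = d·√n ⇒ n = (δ/d)² = (2.634 / 0.6316)² = 17.40.
Rounding up, n = 18.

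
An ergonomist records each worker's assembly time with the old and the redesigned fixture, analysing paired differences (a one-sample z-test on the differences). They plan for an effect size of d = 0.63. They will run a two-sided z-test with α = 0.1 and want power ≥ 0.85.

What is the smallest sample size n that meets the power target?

n = 19

For power 0.85 need Φ(δ − z_{0.05}) = 0.85, so δ = z_{0.05} + z_{0.15} = 1.645 + 1.036 = 2.681.
(For δ > 0 the lower-tail rejection region contributes negligibly to power, so the one-term inversion is standard.)
δ = d·√n ⇒ n = (δ/d)² = (2.681 / 0.63)² = 18.11.
Rounding up, n = 19.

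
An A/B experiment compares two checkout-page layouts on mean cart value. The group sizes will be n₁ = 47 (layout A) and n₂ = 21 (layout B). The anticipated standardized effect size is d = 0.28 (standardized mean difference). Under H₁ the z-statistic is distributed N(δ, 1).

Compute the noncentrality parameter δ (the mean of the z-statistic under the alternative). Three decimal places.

δ = d / √(1/n₁ + 1/n₂) = 0.28 / √(1/47 + 1/21) = 1.0667

δ ≈ 1.067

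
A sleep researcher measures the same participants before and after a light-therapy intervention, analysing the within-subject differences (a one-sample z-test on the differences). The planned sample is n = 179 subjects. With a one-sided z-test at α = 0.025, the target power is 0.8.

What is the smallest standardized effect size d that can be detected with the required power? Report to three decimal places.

d ≈ 0.209

Need Φ(δ − 1.960) = 0.8, so δ = 1.960 + 0.842 = 2.802.
δ = d·√n ⇒ d = δ/√n = 2.802/√179 = 0.2094.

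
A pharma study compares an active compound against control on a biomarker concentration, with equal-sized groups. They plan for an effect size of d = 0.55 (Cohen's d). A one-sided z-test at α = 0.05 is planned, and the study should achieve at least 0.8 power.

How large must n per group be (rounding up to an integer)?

n = 41 per group

Set Φ(δ − 1.645) = 0.8; then δ − 1.645 = Φ⁻¹(0.8) = 0.842, giving δ = 2.486.
δ = d·√(n/2) ⇒ n = 2(δ/d)² = 2 × (2.486 / 0.55)² = 40.88.
Rounding up, n = 41 per group.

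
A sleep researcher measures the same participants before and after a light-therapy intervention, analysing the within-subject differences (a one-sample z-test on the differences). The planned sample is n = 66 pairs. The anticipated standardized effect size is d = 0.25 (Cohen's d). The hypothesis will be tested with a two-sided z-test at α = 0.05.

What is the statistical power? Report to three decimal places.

Noncentrality parameter: δ = d·√n = 0.25 × √66 = 2.0310
Two-sided α = 0.05 → critical value z_{0.025} = 1.960.
Power = Φ(δ − 1.960) + Φ(−δ − 1.960) = Φ(0.071) + Φ(-3.991) = 0.5283 + 0.0000 = 0.5284.

Power ≈ 0.528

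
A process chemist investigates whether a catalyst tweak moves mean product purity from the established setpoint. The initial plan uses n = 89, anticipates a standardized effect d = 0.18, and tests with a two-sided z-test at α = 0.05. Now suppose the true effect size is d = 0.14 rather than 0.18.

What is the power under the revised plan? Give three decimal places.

Power ≈ 0.262

With d = 0.14: δ = d·√n = 0.14 × √89 = 1.3208. Critical value z_{0.025} = 1.960.
Revised power = Φ(δ − 1.960) + Φ(−δ − 1.960) = Φ(-0.639) + Φ(-3.281) = 0.2613 + 0.0005 = 0.2619.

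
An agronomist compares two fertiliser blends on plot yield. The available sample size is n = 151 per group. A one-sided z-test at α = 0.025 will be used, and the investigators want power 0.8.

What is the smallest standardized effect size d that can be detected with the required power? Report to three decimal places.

Need Φ(δ − 1.960) = 0.8, so δ = 1.960 + 0.842 = 2.802.
δ = d·√(n/2) ⇒ d = δ/√(n/2) = 2.802/√(151/2) = 0.3224.

d ≈ 0.322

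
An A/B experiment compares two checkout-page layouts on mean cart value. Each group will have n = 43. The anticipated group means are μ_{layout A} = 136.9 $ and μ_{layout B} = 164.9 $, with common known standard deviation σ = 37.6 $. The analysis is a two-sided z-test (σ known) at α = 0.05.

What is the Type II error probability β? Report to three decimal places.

β ≈ 0.068

Standardized effect: d = |μ_{layout A} − μ_{layout B}| / σ = |136.9 − 164.9| / 37.6 = 0.7447
Noncentrality parameter: δ = d·√(n/2) = 0.7447 × √(43/2) = 3.4529
Two-sided α = 0.05 → critical value z_{0.025} = 1.960.
Power = Φ(δ − 1.960) + Φ(−δ − 1.960) = Φ(1.493) + Φ(-5.413) = 0.9323 + 0.0000 = 0.9323.
Type II error: β = 1 − power = 1 − 0.9323 = 0.0677.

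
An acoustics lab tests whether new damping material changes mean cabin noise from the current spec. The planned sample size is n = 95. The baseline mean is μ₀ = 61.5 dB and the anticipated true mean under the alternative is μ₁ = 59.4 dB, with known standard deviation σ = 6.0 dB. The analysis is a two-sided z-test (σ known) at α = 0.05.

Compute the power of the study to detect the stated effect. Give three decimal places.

Standardized effect: d = |μ₁ − μ₀| / σ = |59.4 − 61.5| / 6.0 = 0.3500
Noncentrality parameter: δ = d·√n = 0.3500 × √95 = 3.4114
Two-sided α = 0.05 → critical value z_{0.025} = 1.960.
Power = Φ(δ − 1.960) + Φ(−δ − 1.960) = Φ(1.451) + Φ(-5.371) = 0.9267 + 0.0000 = 0.9267.

Power ≈ 0.927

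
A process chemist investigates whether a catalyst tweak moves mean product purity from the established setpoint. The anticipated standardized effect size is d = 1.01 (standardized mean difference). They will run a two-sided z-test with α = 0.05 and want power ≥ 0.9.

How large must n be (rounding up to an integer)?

Set Φ(δ − 1.960) = 0.9; then δ − 1.960 = Φ⁻¹(0.9) = 1.282, giving δ = 3.242.
(For δ > 0 the lower-tail rejection region contributes negligibly to power, so the one-term inversion is standard.)
δ = d·√n ⇒ n = (δ/d)² = (3.242 / 1.01)² = 10.30.
Round up to the next whole unit.

n = 11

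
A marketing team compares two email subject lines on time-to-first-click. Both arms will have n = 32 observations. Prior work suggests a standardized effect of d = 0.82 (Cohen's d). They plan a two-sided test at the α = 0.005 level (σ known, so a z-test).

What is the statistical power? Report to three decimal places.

Noncentrality parameter: δ = d·√(n/2) = 0.82 × √(32/2) = 3.2800
Critical value for a two-sided test at α = 0.005: z_{α/2} = 2.807.
Power = Φ(δ − 2.807) + Φ(−δ − 2.807) = Φ(0.473) + Φ(-6.087) = 0.6819 + 0.0000 = 0.6819.

Power ≈ 0.682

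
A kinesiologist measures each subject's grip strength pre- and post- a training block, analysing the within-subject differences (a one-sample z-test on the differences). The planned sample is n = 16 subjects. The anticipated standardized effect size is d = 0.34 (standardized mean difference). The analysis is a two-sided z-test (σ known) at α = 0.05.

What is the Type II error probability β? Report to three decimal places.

β ≈ 0.725

Noncentrality parameter: λ = d·√n = 0.34 × √16 = 1.3600
Two-sided α = 0.05 → critical value z_{0.025} = 1.960.
Power = Φ(λ − 1.960) + Φ(−λ − 1.960) = Φ(-0.600) + Φ(-3.320) = 0.2743 + 0.0005 = 0.2747.
Type II error: β = 1 − power = 1 − 0.2747 = 0.7253.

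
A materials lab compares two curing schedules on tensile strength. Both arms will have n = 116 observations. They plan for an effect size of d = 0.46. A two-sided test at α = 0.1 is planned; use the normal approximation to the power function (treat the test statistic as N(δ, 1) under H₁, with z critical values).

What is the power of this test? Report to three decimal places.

Noncentrality parameter: δ = d·√(n/2) = 0.46 × √(116/2) = 3.5033
Critical value for a two-sided test at α = 0.1: z_{α/2} = 1.645.
Power = Φ(δ − 1.645) + Φ(−δ − 1.645) = Φ(1.858) + Φ(-5.148) = 0.9684 + 0.0000 = 0.9684.

Power ≈ 0.968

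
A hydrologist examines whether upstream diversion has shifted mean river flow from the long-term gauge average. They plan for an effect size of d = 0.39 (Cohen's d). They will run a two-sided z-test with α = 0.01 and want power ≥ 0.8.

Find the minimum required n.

n = 77

For power 0.8 need Φ(δ − z_{0.005}) = 0.8, so δ = z_{0.005} + z_{0.20} = 2.576 + 0.842 = 3.417.
(Ignoring the negligible lower-tail rejection probability gives the usual closed-form inversion.)
δ = d·√n ⇒ n = (δ/d)² = (3.417 / 0.39)² = 76.78.
Rounding up, n = 77.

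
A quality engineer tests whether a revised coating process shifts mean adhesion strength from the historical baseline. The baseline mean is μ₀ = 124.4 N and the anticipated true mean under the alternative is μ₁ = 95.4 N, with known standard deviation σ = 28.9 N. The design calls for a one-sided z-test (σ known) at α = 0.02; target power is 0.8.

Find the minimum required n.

n = 9

Standardized effect: d = |μ₁ − μ₀| / σ = |95.4 − 124.4| / 28.9 = 1.0035
Set Φ(δ − 2.054) = 0.8; then δ − 2.054 = Φ⁻¹(0.8) = 0.842, giving δ = 2.895.
δ = d·√n ⇒ n = (δ/d)² = (2.895 / 1.0035)² = 8.33.
Round up to the next whole unit.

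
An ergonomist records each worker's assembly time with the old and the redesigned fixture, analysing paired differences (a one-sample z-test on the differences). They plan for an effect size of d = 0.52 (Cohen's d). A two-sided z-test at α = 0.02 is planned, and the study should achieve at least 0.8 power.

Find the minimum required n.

Set Φ(δ − 2.326) = 0.8; then δ − 2.326 = Φ⁻¹(0.8) = 0.842, giving δ = 3.168.
(For δ > 0 the lower-tail rejection region contributes negligibly to power, so the one-term inversion is standard.)
δ = d·√n ⇒ n = (δ/d)² = (3.168 / 0.52)² = 37.12.
Round up to the next whole unit.

n = 38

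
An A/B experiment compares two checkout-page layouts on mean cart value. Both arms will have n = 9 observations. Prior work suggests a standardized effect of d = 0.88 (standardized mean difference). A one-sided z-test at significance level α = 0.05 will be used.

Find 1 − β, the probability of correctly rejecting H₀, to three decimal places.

Power ≈ 0.588

Noncentrality parameter: δ = d·√(n/2) = 0.88 × √(9/2) = 1.8668
One-sided α = 0.05 → critical value z_{0.05} = 1.645.
Power = P(Z > 1.645 − δ) = Φ(0.222) = 0.5878.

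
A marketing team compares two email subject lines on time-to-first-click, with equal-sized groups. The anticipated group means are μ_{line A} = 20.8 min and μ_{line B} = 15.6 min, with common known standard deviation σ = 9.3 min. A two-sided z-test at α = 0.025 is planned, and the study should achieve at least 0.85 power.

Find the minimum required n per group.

n = 69 per group

Standardized effect: d = |μ_{line A} − μ_{line B}| / σ = |20.8 − 15.6| / 9.3 = 0.5591
Set Φ(δ − 2.241) = 0.85; then δ − 2.241 = Φ⁻¹(0.85) = 1.036, giving δ = 3.278.
(The Φ(−δ − z_{α/2}) term is vanishingly small for δ > 0 and is dropped in the standard sample-size formula.)
δ = d·√(n/2) ⇒ n = 2(δ/d)² = 2 × (3.278 / 0.5591)² = 68.73.
Rounding up, n = 69 per group.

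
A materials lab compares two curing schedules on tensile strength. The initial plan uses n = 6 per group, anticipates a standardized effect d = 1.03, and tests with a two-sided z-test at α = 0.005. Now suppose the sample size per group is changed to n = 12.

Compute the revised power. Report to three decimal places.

Power ≈ 0.388

With n = 12 per group: δ = d·√(n/2) = 1.03 × √(12/2) = 2.5230. Critical value z_{0.0025} = 2.807.
Revised power = Φ(δ − 2.807) + Φ(−δ − 2.807) = Φ(-0.284) + Φ(-5.330) = 0.3882 + 0.0000 = 0.3882.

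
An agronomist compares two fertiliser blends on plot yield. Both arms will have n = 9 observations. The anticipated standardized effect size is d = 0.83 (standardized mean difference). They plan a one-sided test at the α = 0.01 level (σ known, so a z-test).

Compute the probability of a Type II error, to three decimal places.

β ≈ 0.714

Noncentrality parameter: δ = d·√(n/2) = 0.83 × √(9/2) = 1.7607
Critical value for a one-sided test at α = 0.01: z_α = 2.326.
Power = P(Z > 2.326 − δ) = Φ(-0.566) = 0.2858.
Type II error: β = 1 − power = 1 − 0.2858 = 0.7142.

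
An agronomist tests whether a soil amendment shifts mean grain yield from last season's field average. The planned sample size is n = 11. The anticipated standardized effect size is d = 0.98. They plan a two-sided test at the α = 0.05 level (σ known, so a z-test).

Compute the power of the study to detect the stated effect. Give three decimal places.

Noncentrality parameter: δ = d·√n = 0.98 × √11 = 3.2503
Critical value for a two-sided test at α = 0.05: z_{α/2} = 1.960.
Power = Φ(δ − 1.960) + Φ(−δ − 1.960) = Φ(1.290) + Φ(-5.210) = 0.9015 + 0.0000 = 0.9015.

Power ≈ 0.902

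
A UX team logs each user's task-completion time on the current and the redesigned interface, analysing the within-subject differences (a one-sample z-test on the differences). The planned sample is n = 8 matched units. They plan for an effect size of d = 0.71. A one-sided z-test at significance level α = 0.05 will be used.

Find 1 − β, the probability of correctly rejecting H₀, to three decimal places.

Noncentrality parameter: δ = d·√n = 0.71 × √8 = 2.0082
One-sided α = 0.05 → critical value z_{0.05} = 1.645.
Power = Φ(δ − 1.645) = Φ(0.363) = 0.6418.

Power ≈ 0.642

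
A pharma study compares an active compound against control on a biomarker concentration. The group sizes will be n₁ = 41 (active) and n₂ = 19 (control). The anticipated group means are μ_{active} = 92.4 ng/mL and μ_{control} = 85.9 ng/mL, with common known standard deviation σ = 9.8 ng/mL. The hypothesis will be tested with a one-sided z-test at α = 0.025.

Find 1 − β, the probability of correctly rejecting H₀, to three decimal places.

Power ≈ 0.666

Standardized effect: d = |μ_{active} − μ_{control}| / σ = |92.4 − 85.9| / 9.8 = 0.6633
Noncentrality parameter: δ = d / √(1/n₁ + 1/n₂) = 0.6633 / √(1/41 + 1/19) = 2.3899
One-sided α = 0.025 → critical value z_{0.025} = 1.960.
Power = P(Z > 1.960 − δ) = Φ(0.430) = 0.6664.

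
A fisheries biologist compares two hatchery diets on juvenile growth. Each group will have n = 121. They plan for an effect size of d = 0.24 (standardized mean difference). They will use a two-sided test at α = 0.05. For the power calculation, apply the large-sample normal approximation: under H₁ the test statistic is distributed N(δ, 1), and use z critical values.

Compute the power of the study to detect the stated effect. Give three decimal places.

Power ≈ 0.463

Noncentrality parameter: δ = d·√(n/2) = 0.24 × √(121/2) = 1.8668
Two-sided α = 0.05 → critical value z_{0.025} = 1.960.
Power = Φ(δ − 1.960) + Φ(−δ − 1.960) = Φ(-0.093) + Φ(-3.827) = 0.4629 + 0.0001 = 0.4629.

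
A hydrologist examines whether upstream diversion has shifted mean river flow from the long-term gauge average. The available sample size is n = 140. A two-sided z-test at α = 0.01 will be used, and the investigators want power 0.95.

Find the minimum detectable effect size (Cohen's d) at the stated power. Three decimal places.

d ≈ 0.357

Need Φ(δ − 2.576) = 0.95, so δ = 2.576 + 1.645 = 4.221.
(The second rejection-region term Φ(−δ − z_{α/2}) is negligible and dropped.)
δ = d·√n ⇒ d = δ/√n = 4.221/√140 = 0.3567.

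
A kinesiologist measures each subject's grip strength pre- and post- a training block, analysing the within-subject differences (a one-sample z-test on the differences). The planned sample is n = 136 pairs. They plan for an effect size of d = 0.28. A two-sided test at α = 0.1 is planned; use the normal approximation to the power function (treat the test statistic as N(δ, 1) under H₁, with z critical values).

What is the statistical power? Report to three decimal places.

Power ≈ 0.947

Noncentrality parameter: δ = d·√n = 0.28 × √136 = 3.2653
Critical value for a two-sided test at α = 0.1: z_{α/2} = 1.645.
Power = Φ(δ − 1.645) + Φ(−δ − 1.645) = Φ(1.620) + Φ(-4.910) = 0.9474 + 0.0000 = 0.9474.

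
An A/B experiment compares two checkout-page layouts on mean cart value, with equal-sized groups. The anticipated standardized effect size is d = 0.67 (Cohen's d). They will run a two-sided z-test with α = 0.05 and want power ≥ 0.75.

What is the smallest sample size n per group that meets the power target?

For power 0.75 need Φ(δ − z_{0.025}) = 0.75, so δ = z_{0.025} + z_{0.25} = 1.960 + 0.674 = 2.634.
(For δ > 0 the lower-tail rejection region contributes negligibly to power, so the one-term inversion is standard.)
δ = d·√(n/2) ⇒ n = 2(δ/d)² = 2 × (2.634 / 0.67)² = 30.92.
Rounding up, n = 31 per group.

n = 31 per group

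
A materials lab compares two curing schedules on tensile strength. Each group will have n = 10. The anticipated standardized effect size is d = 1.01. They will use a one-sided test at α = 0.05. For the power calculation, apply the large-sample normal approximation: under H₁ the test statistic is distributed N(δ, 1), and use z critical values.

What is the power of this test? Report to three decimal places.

Power ≈ 0.730

Noncentrality parameter: δ = d·√(n/2) = 1.01 × √(10/2) = 2.2584
Critical value for a one-sided test at α = 0.05: z_α = 1.645.
Power = Φ(δ − 1.645) = Φ(0.614) = 0.7303.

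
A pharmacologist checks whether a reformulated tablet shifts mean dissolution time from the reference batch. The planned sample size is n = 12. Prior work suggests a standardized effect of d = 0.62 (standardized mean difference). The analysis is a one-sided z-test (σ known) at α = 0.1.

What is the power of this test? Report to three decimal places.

Power ≈ 0.807

Noncentrality parameter: δ = d·√n = 0.62 × √12 = 2.1477
One-sided α = 0.1 → critical value z_{0.1} = 1.282.
Power = Φ(δ − 1.282) = Φ(0.866) = 0.8068.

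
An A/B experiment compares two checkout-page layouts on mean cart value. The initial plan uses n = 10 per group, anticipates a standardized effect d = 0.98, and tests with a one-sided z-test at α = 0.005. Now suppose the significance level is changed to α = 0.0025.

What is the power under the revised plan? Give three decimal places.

Power ≈ 0.269

δ = d·√(n/2) = 0.98 × √(10/2) = 2.1913 (unchanged). New critical value: z_{0.0025} = 2.807.
Revised power = Φ(δ − 2.807) = Φ(-0.616) = 0.2691.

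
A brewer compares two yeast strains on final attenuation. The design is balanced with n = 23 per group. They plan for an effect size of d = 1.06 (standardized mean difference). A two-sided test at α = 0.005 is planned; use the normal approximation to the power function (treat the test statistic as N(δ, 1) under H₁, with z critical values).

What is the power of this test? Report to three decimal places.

Power ≈ 0.785

Noncentrality parameter: δ = d·√(n/2) = 1.06 × √(23/2) = 3.5946
Critical value for a two-sided test at α = 0.005: z_{α/2} = 2.807.
Power = Φ(δ − 2.807) + Φ(−δ − 2.807) = Φ(0.788) + Φ(-6.402) = 0.7845 + 0.0000 = 0.7845.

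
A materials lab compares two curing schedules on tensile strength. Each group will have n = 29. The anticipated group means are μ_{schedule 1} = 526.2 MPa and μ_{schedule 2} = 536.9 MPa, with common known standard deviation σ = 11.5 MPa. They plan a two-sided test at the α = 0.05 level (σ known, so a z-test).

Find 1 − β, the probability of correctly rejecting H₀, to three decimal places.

Power ≈ 0.943

Standardized effect: d = |μ_{schedule 1} − μ_{schedule 2}| / σ = |526.2 − 536.9| / 11.5 = 0.9304
Noncentrality parameter: δ = d·√(n/2) = 0.9304 × √(29/2) = 3.5430
Critical value for a two-sided test at α = 0.05: z_{α/2} = 1.960.
Power = Φ(δ − 1.960) + Φ(−δ − 1.960) = Φ(1.583) + Φ(-5.503) = 0.9433 + 0.0000 = 0.9433.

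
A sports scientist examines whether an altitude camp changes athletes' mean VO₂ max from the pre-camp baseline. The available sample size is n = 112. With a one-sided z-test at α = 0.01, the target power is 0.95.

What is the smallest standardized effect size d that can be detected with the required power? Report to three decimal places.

d ≈ 0.375

Need Φ(δ − 2.326) = 0.95, so δ = 2.326 + 1.645 = 3.971.
δ = d·√n ⇒ d = δ/√n = 3.971/√112 = 0.3752.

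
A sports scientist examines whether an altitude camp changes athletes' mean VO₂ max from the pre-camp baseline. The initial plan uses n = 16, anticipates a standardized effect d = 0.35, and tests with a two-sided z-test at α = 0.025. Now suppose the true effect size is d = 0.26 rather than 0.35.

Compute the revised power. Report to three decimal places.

Power ≈ 0.115

With d = 0.26: δ = d·√n = 0.26 × √16 = 1.0400. Critical value z_{0.0125} = 2.241.
Revised power = Φ(δ − 2.241) + Φ(−δ − 2.241) = Φ(-1.201) + Φ(-3.281) = 0.1148 + 0.0005 = 0.1153.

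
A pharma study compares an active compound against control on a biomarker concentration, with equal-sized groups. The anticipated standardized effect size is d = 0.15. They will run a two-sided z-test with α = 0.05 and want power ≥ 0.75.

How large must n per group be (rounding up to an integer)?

n = 617 per group

Set Φ(δ − 1.960) = 0.75; then δ − 1.960 = Φ⁻¹(0.75) = 0.674, giving δ = 2.634.
(For δ > 0 the lower-tail rejection region contributes negligibly to power, so the one-term inversion is standard.)
δ = d·√(n/2) ⇒ n = 2(δ/d)² = 2 × (2.634 / 0.15)² = 616.92.
Round up to the next whole unit.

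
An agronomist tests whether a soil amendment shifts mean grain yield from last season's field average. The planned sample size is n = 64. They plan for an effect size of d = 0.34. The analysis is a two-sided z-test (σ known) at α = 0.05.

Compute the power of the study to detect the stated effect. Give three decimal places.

Noncentrality parameter: δ = d·√n = 0.34 × √64 = 2.7200
Critical value for a two-sided test at α = 0.05: z_{α/2} = 1.960.
Power = Φ(δ − 1.960) + Φ(−δ − 1.960) = Φ(0.760) + Φ(-4.680) = 0.7764 + 0.0000 = 0.7764.

Power ≈ 0.776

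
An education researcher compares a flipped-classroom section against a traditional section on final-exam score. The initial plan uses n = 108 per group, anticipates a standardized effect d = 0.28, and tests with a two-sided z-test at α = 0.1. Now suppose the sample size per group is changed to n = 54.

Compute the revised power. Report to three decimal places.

Power ≈ 0.426

With n = 54 per group: δ = d·√(n/2) = 0.28 × √(54/2) = 1.4549. Critical value z_{0.05} = 1.645.
Revised power = Φ(δ − 1.645) + Φ(−δ − 1.645) = Φ(-0.190) + Φ(-3.100) = 0.4247 + 0.0010 = 0.4256.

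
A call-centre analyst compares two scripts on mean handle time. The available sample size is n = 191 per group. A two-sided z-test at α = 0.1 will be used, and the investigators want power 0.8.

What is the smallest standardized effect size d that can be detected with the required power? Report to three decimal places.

d ≈ 0.254

Need Φ(δ − 1.645) = 0.8, so δ = 1.645 + 0.842 = 2.486.
(Lower-tail contribution to power is negligible for δ > 0.)
δ = d·√(n/2) ⇒ d = δ/√(n/2) = 2.486/√(191/2) = 0.2544.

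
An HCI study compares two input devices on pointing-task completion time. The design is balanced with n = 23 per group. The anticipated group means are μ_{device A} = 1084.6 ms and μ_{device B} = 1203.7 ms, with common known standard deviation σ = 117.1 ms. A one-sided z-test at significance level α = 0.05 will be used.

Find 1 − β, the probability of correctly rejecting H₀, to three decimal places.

Standardized effect: d = |μ_{device A} − μ_{device B}| / σ = |1084.6 − 1203.7| / 117.1 = 1.0171
Noncentrality parameter: δ = d·√(n/2) = 1.0171 × √(23/2) = 3.4491
Critical value for a one-sided test at α = 0.05: z_α = 1.645.
Power = P(Z > 1.645 − δ) = Φ(1.804) = 0.9644.

Power ≈ 0.964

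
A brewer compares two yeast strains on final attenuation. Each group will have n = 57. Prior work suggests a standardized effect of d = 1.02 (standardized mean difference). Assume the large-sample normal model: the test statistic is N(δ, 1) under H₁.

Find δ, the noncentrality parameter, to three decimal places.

δ ≈ 5.445

δ = d·√(n/2) = 1.02 × √(57/2) = 5.4453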